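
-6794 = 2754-9548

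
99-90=9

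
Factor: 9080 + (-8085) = 5^1 * 199^1 = 995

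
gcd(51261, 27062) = 7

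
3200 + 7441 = 10641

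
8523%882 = 585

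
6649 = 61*109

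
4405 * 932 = 4105460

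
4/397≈0.0101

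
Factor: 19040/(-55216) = -1*2^1*5^1*29^(-1) = -10/29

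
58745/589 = 99 + 14/19 ≈ 99.74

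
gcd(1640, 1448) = 8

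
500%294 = 206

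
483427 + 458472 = 941899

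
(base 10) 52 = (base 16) 34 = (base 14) 3a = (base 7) 103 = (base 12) 44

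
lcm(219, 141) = 10293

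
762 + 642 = 1404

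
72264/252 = 6022/21 ≈ 286.76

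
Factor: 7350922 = 2^1 * 3675461^1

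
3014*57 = 171798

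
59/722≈0.0817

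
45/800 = 9/160 ≈ 0.0563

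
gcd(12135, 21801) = 3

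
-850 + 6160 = 5310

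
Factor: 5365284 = 2^2*3^1*447107^1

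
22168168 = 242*91604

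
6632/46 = 144 + 4/23 ≈ 144.17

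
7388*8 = 59104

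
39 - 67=-28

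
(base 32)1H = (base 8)61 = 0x31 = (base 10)49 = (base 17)2F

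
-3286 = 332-3618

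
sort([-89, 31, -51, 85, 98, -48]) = [-89, -51, -48, 31, 85, 98]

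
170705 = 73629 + 97076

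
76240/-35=-2178 - 2/7 ≈ -2178.29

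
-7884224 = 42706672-50590896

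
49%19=11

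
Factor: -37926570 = -1 * 2^1 * 3^1 * 5^1 * 11^1 * 281^1 * 409^1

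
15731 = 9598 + 6133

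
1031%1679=1031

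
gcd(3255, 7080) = 15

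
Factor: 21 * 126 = 2^1 * 3^3 * 7^2 = 2646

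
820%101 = 12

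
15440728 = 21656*713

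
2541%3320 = 2541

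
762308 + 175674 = 937982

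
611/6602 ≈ 0.0925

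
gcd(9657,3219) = 3219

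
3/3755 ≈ 0.000799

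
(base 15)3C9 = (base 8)1540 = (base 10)864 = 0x360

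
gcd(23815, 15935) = 5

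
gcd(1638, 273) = 273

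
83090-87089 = -3999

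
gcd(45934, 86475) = 1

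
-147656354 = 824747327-972403681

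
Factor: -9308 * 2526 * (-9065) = 2^3 * 3^1 * 5^1 * 7^2 * 13^1 * 37^1 * 179^1 * 421^1 = 213136352520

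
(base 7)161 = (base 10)92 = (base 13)71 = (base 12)78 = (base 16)5c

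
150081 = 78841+71240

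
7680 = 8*960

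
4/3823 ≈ 0.00105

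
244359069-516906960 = -272547891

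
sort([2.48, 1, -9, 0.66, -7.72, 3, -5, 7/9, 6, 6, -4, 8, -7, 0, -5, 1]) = [-9, -7.72, -7, -5, -5, -4, 0, 0.66, 7/9, 1, 1, 2.48, 3, 6, 6, 8]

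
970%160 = 10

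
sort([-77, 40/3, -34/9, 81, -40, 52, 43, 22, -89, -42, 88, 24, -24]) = [-89, -77, -42, -40, -24, -34/9, 40/3, 22, 24, 43, 52, 81, 88]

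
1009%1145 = 1009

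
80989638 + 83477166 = 164466804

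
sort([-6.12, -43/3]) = [-43/3, -6.12]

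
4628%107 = 27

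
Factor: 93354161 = 29^1*43^2*1741^1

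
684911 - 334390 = 350521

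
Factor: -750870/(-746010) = 3^1*103^1*307^(-1) = 309/307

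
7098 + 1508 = 8606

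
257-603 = -346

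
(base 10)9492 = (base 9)14016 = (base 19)175b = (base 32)98k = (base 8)22424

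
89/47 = 1+42/47 ≈ 1.89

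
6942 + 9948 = 16890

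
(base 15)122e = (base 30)48t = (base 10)3869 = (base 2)111100011101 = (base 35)35j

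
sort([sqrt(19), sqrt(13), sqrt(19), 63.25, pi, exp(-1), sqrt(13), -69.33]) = [-69.33, exp(-1), pi, sqrt(13), sqrt(13), sqrt(19), sqrt(19), 63.25]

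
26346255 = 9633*2735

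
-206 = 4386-4592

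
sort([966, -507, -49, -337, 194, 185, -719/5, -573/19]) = [-507, -337, -719/5, -49, -573/19, 185, 194, 966]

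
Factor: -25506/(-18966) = 3^1 * 13^1 * 29^(-1) = 39/29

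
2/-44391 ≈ -0.0000451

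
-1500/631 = -2 - 238/631 ≈ -2.38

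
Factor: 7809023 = 157^1*49739^1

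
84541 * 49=4142509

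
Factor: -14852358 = -1*2^1*3^2*825131^1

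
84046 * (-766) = -64379236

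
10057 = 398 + 9659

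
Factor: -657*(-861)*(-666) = -1*2^1*3^5*7^1*37^1*41^1*73^1 = -376740882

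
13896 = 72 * 193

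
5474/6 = 912 + 1/3≈912.33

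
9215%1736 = 535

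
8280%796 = 320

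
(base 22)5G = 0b1111110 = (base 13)99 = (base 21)60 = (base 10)126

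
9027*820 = 7402140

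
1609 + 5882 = 7491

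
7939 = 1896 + 6043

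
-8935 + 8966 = 31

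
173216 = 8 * 21652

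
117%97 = 20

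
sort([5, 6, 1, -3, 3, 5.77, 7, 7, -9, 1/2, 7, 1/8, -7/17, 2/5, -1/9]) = [-9, -3, -7/17, -1/9, 1/8, 2/5, 1/2, 1, 3, 5, 5.77, 6, 7, 7, 7]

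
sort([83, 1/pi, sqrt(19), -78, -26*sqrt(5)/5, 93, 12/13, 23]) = [-78, -26*sqrt(5)/5, 1/pi, 12/13, sqrt(19), 23, 83, 93]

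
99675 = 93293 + 6382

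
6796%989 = 862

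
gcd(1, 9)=1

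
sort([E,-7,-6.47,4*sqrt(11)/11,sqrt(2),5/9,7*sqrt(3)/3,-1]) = [-7,-6.47,-1,5/9,4*sqrt(11)/11,sqrt(2),E,7*sqrt(3)/3]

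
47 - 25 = 22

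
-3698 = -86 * 43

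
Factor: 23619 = 3^1*7873^1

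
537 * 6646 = 3568902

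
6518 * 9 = 58662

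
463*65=30095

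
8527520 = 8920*956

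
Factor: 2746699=2746699^1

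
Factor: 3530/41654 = 5^1*59^(-1) = 5/59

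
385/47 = 8+9/47 ≈ 8.19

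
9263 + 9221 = 18484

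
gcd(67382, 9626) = 9626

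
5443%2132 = 1179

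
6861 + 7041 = 13902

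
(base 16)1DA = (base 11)3A1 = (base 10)474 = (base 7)1245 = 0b111011010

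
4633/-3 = -1544 - 1/3 ≈ -1544.33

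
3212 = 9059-5847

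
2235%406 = 205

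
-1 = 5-6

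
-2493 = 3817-6310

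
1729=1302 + 427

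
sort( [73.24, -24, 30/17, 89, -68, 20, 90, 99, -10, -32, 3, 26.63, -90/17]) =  [-68, -32, -24, -10, -90/17, 30/17, 3, 20, 26.63, 73.24, 89, 90, 99]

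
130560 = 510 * 256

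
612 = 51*12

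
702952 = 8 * 87869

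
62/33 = 1 + 29/33 ≈ 1.88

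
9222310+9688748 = 18911058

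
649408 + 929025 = 1578433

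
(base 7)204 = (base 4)1212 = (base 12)86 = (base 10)102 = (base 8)146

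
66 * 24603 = 1623798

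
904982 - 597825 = 307157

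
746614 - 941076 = -194462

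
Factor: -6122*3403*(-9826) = 2^2*17^3*41^1*83^1*3061^1 = 204706689116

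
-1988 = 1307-3295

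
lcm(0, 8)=0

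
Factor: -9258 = -1*2^1*3^1*1543^1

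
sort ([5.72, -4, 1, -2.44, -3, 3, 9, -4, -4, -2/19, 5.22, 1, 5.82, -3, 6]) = [-4, -4, -4, -3, -3, -2.44, -2/19, 1, 1, 3, 5.22, 5.72, 5.82, 6, 9]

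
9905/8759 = 1+1146/8759 ≈ 1.13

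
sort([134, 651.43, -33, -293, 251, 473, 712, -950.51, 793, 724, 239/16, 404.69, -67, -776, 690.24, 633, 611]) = [-950.51, -776, -293, -67, -33, 239/16, 134, 251, 404.69, 473, 611, 633, 651.43, 690.24, 712, 724, 793]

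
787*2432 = 1913984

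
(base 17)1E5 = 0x214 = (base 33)G4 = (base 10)532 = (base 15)257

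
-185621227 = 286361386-471982613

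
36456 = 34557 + 1899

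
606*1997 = 1210182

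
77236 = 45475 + 31761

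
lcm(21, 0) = 0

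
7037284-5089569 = 1947715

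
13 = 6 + 7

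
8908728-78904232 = -69995504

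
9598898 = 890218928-880620030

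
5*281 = 1405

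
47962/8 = 23981/4 = 5995.25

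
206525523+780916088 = 987441611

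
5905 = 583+5322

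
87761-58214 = 29547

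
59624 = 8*7453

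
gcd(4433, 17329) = 403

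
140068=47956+92112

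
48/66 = 8/11 ≈ 0.727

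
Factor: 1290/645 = 2^1 = 2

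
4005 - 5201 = -1196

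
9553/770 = 12+313/770 ≈ 12.41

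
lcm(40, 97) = 3880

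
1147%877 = 270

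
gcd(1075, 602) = 43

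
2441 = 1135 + 1306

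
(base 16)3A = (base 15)3D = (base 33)1P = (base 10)58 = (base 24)2A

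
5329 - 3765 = 1564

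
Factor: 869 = 11^1*79^1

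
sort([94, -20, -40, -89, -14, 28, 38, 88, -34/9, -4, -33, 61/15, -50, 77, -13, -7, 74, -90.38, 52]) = [-90.38, -89, -50, -40, -33, -20, -14, -13, -7, -4, -34/9, 61/15, 28, 38, 52, 74, 77, 88, 94]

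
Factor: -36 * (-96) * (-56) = -1 * 2^10 * 3^3 * 7^1 = -193536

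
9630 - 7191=2439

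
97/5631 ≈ 0.0172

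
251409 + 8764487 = 9015896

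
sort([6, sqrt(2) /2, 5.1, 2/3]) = [2/3, sqrt(2) /2, 5.1, 6]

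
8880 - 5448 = 3432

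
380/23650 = 38/2365 ≈ 0.0161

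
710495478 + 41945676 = 752441154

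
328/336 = 41/42≈0.976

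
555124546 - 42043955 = 513080591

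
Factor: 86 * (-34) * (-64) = 2^8 * 17^1 * 43^1 = 187136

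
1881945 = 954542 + 927403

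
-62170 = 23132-85302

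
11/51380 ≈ 0.000214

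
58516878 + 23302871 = 81819749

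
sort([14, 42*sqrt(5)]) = [14, 42*sqrt(5)]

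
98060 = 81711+16349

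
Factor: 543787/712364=2^(-2) * 178091^(-1) * 543787^1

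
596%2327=596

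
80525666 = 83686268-3160602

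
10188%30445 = 10188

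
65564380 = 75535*868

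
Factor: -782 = -1 * 2^1 * 17^1 * 23^1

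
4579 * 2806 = 12848674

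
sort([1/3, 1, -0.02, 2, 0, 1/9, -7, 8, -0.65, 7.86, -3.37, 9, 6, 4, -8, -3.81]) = [-8, -7, -3.81, -3.37, -0.65, -0.02, 0, 1/9, 1/3, 1, 2, 4, 6, 7.86, 8, 9]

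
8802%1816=1538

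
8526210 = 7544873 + 981337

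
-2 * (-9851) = 19702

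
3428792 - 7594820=-4166028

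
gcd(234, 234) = 234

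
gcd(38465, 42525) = 35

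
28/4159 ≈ 0.00673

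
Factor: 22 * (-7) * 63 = -1 * 2^1 * 3^2 * 7^2 * 11^1 = -9702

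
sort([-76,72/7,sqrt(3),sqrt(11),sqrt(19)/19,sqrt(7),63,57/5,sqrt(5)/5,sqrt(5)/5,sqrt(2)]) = [-76,sqrt(19)/19,sqrt(5)/5,sqrt(5)/5,sqrt(2),sqrt(3),sqrt(7),sqrt(11),72/7,57/5,63]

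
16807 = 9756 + 7051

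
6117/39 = 156 + 11/13 ≈ 156.85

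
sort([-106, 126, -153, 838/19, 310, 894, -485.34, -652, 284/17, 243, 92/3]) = [-652, -485.34, -153, -106, 284/17, 92/3, 838/19, 126, 243, 310, 894]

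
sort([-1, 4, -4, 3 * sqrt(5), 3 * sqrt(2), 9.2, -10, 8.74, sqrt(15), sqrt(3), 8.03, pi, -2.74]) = [-10, -4, -2.74, -1, sqrt(3), pi, sqrt(15), 4, 3 * sqrt(2), 3 * sqrt(5), 8.03, 8.74, 9.2]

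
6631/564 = 11 + 427/564 ≈ 11.76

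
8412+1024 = 9436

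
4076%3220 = 856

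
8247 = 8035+212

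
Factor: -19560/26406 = -1 * 2^2 * 3^(-3) * 5^1 = -20/27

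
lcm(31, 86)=2666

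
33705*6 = 202230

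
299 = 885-586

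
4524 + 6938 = 11462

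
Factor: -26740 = -1 * 2^2 * 5^1 * 7^1 * 191^1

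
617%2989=617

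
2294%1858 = 436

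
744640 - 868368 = -123728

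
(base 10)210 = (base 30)70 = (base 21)a0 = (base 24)8i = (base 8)322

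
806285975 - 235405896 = 570880079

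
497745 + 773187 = 1270932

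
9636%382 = 86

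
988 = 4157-3169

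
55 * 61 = 3355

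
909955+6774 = 916729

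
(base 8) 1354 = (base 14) 3b6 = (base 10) 748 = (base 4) 23230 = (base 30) os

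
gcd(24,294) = 6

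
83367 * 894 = 74530098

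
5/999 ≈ 0.00501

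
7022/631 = 11 + 81/631 ≈ 11.13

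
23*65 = 1495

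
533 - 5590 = -5057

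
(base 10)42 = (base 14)30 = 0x2a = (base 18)26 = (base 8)52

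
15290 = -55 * (-278) 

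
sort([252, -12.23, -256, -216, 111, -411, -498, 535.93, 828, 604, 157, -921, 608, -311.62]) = [-921, -498, -411, -311.62, -256, -216, -12.23, 111, 157, 252, 535.93, 604, 608, 828]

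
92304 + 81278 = 173582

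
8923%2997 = 2929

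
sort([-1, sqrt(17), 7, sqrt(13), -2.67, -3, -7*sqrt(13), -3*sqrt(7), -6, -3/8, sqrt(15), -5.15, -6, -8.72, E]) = [-7*sqrt(13), -8.72, -3*sqrt(7), -6, -6, -5.15, -3, -2.67, -1, -3/8, E, sqrt(13), sqrt(15), sqrt(17), 7]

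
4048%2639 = 1409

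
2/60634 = 1/30317 ≈ 0.0000330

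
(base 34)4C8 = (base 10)5040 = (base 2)1001110110000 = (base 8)11660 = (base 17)1078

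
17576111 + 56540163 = 74116274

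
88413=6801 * 13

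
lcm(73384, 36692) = 73384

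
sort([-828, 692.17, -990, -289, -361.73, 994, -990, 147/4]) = [-990, -990, -828, -361.73, -289, 147/4, 692.17, 994]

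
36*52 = 1872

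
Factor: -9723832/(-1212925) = 2^3 * 5^(-2) * 7^(-1) * 29^(-1) * 31^1 * 239^(-1) * 39209^1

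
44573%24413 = 20160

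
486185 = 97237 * 5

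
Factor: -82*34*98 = -1*2^3*7^2*17^1*41^1 = -273224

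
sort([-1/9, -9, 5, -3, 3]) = [-9, -3, -1/9, 3, 5]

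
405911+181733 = 587644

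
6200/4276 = 1550/1069 ≈ 1.45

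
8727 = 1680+7047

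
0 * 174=0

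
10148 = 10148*1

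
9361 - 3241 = 6120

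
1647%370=167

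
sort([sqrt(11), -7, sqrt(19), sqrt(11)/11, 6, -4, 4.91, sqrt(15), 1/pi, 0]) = [-7, -4, 0, sqrt(11)/11, 1/pi, sqrt(11), sqrt(15), sqrt(19), 4.91, 6]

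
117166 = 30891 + 86275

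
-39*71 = -2769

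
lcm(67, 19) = 1273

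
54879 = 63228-8349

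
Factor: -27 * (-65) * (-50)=-1 * 2^1 * 3^3 * 5^3 * 13^1=-87750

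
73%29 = 15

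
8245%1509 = 700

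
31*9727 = 301537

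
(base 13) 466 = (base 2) 1011111000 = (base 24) 17g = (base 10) 760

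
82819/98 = 845 + 9/98 ≈ 845.09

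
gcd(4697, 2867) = 61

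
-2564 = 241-2805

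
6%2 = 0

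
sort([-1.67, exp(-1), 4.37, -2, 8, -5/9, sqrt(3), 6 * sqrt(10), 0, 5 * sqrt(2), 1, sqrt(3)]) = [-2, -1.67, -5/9, 0, exp(-1), 1, sqrt(3), sqrt(3), 4.37, 5 * sqrt(2), 8, 6 * sqrt(10)]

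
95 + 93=188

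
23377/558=41+499/558 ≈ 41.89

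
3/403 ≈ 0.00744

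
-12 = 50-62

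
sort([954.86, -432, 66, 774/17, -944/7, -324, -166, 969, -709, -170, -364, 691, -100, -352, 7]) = [-709, -432, -364, -352, -324, -170, -166, -944/7, -100, 7, 774/17, 66, 691, 954.86, 969]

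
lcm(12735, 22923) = 114615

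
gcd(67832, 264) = 8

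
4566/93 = 49 + 3/31 ≈ 49.10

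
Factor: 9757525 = 5^2 * 607^1 * 643^1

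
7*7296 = 51072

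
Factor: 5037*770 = 2^1*3^1*5^1*7^1*11^1*23^1*73^1 = 3878490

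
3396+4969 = 8365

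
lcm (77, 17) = 1309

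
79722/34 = 2344 + 13/17 ≈ 2344.76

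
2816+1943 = 4759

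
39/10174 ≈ 0.00383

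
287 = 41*7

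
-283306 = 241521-524827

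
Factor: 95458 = 2^1*11^1*4339^1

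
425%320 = 105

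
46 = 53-7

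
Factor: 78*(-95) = -1*2^1*3^1*5^1*13^1*19^1 = -7410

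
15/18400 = 3/3680 ≈ 0.000815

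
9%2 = 1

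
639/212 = 3 + 3/212 ≈ 3.01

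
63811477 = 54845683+8965794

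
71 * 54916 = 3899036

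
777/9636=259/3212 ≈ 0.0806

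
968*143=138424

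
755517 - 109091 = 646426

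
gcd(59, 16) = 1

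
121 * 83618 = 10117778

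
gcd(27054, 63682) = 2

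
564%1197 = 564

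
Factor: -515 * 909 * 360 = -1 * 2^3 * 3^4 * 5^2 * 101^1 * 103^1 = -168528600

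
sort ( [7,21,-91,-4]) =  [-91,-4,7,21]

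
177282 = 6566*27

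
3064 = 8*383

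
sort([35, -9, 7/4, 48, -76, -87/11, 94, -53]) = [-76, -53, -9, -87/11, 7/4, 35, 48, 94]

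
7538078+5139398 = 12677476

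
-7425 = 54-7479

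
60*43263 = 2595780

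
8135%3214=1707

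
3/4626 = 1/1542 ≈ 0.000649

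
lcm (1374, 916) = 2748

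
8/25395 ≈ 0.000315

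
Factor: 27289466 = 2^1 * 13644733^1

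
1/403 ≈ 0.00248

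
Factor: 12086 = 2^1*6043^1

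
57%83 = 57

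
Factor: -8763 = -1*3^1*23^1*127^1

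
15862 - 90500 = -74638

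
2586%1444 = 1142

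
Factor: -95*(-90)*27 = 2^1*3^5*5^2*19^1 = 230850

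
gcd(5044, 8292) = 4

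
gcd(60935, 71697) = 1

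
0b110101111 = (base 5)3211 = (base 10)431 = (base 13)272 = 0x1af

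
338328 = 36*9398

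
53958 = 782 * 69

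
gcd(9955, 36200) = 905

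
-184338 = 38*(-4851)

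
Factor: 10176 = 2^6 * 3^1 * 53^1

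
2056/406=5 + 13/203 ≈ 5.06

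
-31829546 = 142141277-173970823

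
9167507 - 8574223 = 593284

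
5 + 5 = 10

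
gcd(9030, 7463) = 1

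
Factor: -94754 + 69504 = -1*2^1*5^3*101^1 = -25250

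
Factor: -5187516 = -1 * 2^2 * 3^1 * 17^1 * 59^1 * 431^1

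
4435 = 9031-4596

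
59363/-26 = -2283 - 5/26≈-2283.19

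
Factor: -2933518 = -1*2^1*7^1*317^1*661^1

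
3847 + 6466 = 10313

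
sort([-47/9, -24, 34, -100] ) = [-100, -24, -47/9, 34] 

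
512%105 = 92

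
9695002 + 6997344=16692346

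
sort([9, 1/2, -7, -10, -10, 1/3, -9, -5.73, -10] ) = [-10, -10, -10, -9, -7, -5.73, 1/3, 1/2, 9] 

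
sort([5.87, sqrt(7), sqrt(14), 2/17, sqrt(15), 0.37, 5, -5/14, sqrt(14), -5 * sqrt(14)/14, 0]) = [-5 * sqrt(14)/14, -5/14, 0, 2/17, 0.37, sqrt(7), sqrt(14), sqrt(14), sqrt(15), 5, 5.87]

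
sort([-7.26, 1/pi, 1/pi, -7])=[-7.26, -7, 1/pi, 1/pi]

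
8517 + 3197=11714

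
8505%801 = 495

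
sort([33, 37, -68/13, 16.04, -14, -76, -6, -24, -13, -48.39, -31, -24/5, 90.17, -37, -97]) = [-97, -76, -48.39, -37, -31, -24, -14, -13, -6, -68/13, -24/5, 16.04, 33, 37, 90.17]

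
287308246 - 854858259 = -567550013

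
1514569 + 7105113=8619682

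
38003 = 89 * 427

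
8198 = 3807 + 4391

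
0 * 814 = 0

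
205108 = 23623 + 181485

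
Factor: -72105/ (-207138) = 2^ (-1)*5^1*11^1*79^ (-1) = 55/158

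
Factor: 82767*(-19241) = -1*3^1*47^1*71^1*271^1*587^1 = -1592519847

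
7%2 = 1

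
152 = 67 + 85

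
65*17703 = 1150695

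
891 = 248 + 643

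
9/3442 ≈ 0.00261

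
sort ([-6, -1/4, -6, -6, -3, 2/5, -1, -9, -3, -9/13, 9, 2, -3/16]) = [-9, -6, -6, -6, -3, -3, -1, -9/13, -1/4, -3/16, 2/5, 2, 9]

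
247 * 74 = 18278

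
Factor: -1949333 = -1*1949333^1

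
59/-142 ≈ -0.415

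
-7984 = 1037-9021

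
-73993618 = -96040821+22047203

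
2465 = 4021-1556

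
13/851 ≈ 0.0153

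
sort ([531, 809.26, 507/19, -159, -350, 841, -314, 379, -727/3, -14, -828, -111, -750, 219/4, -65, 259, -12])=[-828, -750, -350, -314, -727/3, -159, -111, -65, -14, -12, 507/19, 219/4, 259, 379, 531, 809.26, 841]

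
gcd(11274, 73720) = 2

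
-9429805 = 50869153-60298958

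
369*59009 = 21774321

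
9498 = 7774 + 1724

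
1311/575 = 2 + 7/25 = 2.28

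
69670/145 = 480 + 14/29 ≈ 480.48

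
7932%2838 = 2256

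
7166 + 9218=16384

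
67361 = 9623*7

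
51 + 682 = 733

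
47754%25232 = 22522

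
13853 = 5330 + 8523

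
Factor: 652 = 2^2*163^1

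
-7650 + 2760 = -4890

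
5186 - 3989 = 1197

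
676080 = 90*7512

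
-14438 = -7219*2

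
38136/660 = 57 + 43/55 ≈ 57.78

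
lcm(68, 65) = 4420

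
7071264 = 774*9136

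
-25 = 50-75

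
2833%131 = 82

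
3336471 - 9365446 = -6028975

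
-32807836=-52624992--19817156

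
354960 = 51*6960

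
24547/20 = 1227+7/20 = 1227.35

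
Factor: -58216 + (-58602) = -1*2^1*13^1*4493^1 = -116818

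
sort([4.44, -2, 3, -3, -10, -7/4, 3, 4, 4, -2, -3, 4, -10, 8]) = [-10, -10, -3, -3, -2, -2, -7/4, 3, 3, 4, 4, 4, 4.44, 8]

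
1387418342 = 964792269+422626073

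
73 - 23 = 50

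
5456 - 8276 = -2820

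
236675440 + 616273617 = 852949057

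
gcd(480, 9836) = 4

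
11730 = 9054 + 2676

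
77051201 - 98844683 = -21793482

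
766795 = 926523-159728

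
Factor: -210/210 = -1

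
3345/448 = 7 + 209/448 ≈ 7.47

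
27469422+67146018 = 94615440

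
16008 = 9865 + 6143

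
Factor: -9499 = -1*7^1*23^1*59^1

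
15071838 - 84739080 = -69667242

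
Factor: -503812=-1 * 2^2 * 17^1 * 31^1 * 239^1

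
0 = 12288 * 0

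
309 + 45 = 354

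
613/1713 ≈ 0.358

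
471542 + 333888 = 805430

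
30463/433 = 70 + 153/433 ≈ 70.35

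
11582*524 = 6068968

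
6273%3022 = 229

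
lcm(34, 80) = 1360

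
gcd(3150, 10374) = 42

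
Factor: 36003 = 3^1*11^1*1091^1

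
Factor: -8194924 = -1*2^2*457^1*4483^1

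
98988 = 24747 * 4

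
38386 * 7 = 268702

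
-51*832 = -42432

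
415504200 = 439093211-23589011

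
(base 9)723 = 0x24c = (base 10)588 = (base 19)1bi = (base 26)mg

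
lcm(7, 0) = 0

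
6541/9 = 726 + 7/9 ≈ 726.78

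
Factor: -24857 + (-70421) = -1*2^1*47639^1 = -95278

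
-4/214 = -2/107 ≈ -0.0187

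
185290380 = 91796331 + 93494049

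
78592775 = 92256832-13664057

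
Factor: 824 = 2^3*103^1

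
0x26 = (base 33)15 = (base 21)1h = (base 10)38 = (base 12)32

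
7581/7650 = 2527/2550 ≈ 0.991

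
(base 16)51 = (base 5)311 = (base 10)81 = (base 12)69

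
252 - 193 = 59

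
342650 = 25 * 13706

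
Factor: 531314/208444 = 2^(-1)*7^1*31^(-1)*41^(-2)*37951^1 = 265657/104222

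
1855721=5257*353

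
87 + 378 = 465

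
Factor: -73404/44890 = -1 * 2^1 * 3^2 * 5^(-1) * 67^(-2) * 2039^1 = -36702/22445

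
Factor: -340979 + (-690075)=-1*2^1*19^1*43^1*631^1=-1031054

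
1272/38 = 636/19≈33.47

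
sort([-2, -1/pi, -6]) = [-6, -2, -1/pi]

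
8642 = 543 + 8099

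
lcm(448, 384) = 2688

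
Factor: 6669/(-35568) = -1 * 2^(-4) * 3^1 = -3/16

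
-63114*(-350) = 22089900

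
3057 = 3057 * 1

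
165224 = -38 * (-4348)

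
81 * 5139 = 416259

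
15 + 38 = 53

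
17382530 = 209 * 83170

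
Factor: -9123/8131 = -1*3^1*47^(-1)*173^(-1)*3041^1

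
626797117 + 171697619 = 798494736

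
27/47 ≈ 0.574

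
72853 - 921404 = -848551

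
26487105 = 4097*6465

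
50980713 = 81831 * 623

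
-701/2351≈-0.298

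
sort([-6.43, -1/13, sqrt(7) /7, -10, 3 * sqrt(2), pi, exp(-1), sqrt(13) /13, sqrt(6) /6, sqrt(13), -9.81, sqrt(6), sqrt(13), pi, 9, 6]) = [-10, -9.81, -6.43, -1/13, sqrt(13) /13, exp(-1), sqrt(7) /7, sqrt(6) /6, sqrt(6), pi, pi, sqrt(13), sqrt(13), 3 * sqrt(2), 6, 9]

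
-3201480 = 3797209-6998689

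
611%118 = 21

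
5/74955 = 1/14991 ≈ 0.0000667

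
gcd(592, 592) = 592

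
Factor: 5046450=2^1 * 3^1 * 5^2 * 17^1 * 1979^1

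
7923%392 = 83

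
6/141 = 2/47 ≈ 0.0426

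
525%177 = 171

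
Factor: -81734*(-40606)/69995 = 2^2*5^(-1)*79^1*257^1*13999^(-1)*40867^1 = 3318890804/69995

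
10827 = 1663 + 9164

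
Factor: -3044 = -1 * 2^2 * 761^1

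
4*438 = 1752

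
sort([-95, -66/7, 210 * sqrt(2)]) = [-95, -66/7, 210 * sqrt(2)]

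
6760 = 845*8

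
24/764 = 6/191 ≈ 0.0314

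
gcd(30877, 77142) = 1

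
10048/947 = 10+578/947 ≈ 10.61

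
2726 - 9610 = -6884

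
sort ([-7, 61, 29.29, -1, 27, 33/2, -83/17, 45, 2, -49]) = [-49, -7, -83/17, -1, 2, 33/2, 27, 29.29, 45, 61]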